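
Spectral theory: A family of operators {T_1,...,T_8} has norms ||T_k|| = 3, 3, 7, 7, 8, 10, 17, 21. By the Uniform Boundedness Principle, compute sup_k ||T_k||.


By the Uniform Boundedness Principle, the supremum of norms is finite.
sup_k ||T_k|| = max(3, 3, 7, 7, 8, 10, 17, 21) = 21

21


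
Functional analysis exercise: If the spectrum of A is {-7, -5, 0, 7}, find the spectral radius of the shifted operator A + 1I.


Spectrum of A + 1I = {-6, -4, 1, 8}
Spectral radius = max |lambda| over the shifted spectrum
= max(6, 4, 1, 8) = 8

8


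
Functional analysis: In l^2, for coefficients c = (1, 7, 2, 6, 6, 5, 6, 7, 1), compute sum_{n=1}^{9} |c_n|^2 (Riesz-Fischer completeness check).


sum |c_n|^2 = 1^2 + 7^2 + 2^2 + 6^2 + 6^2 + 5^2 + 6^2 + 7^2 + 1^2
= 1 + 49 + 4 + 36 + 36 + 25 + 36 + 49 + 1
= 237

237


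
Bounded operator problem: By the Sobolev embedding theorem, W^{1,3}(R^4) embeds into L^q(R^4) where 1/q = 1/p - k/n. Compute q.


Using the Sobolev embedding formula: 1/q = 1/p - k/n
1/q = 1/3 - 1/4 = 1/12
q = 1/(1/12) = 12

12.0000


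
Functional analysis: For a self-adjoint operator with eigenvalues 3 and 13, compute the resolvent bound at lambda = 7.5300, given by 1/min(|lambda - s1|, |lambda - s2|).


dist(7.5300, {3, 13}) = min(|7.5300 - 3|, |7.5300 - 13|)
= min(4.5300, 5.4700) = 4.5300
Resolvent bound = 1/4.5300 = 0.2208

0.2208


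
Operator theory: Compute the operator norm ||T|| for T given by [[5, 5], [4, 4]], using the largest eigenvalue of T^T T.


A^T A = [[41, 41], [41, 41]]
trace(A^T A) = 82, det(A^T A) = 0
discriminant = 82^2 - 4*0 = 6724
Largest eigenvalue of A^T A = (trace + sqrt(disc))/2 = 82.0000
||T|| = sqrt(82.0000) = 9.0554

9.0554


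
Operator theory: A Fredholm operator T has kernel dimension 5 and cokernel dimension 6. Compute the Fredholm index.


The Fredholm index is defined as ind(T) = dim(ker T) - dim(coker T)
= 5 - 6
= -1

-1


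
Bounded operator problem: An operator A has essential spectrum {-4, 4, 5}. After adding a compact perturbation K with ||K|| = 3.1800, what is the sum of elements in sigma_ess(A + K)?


By Weyl's theorem, the essential spectrum is invariant under compact perturbations.
sigma_ess(A + K) = sigma_ess(A) = {-4, 4, 5}
Sum = -4 + 4 + 5 = 5

5


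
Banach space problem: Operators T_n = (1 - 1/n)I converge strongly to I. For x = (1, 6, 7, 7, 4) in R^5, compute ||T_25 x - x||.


T_25 x - x = (1 - 1/25)x - x = -x/25
||x|| = sqrt(151) = 12.2882
||T_25 x - x|| = ||x||/25 = 12.2882/25 = 0.4915

0.4915


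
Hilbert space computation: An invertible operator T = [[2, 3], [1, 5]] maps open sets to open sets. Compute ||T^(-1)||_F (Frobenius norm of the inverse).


det(T) = 2*5 - 3*1 = 7
T^(-1) = (1/7) * [[5, -3], [-1, 2]] = [[0.7143, -0.4286], [-0.1429, 0.2857]]
||T^(-1)||_F^2 = 0.7143^2 + (-0.4286)^2 + (-0.1429)^2 + 0.2857^2 = 0.7959
||T^(-1)||_F = sqrt(0.7959) = 0.8921

0.8921


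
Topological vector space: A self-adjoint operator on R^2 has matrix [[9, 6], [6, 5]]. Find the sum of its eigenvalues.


For a self-adjoint (symmetric) matrix, the eigenvalues are real.
The sum of eigenvalues equals the trace of the matrix.
trace = 9 + 5 = 14

14


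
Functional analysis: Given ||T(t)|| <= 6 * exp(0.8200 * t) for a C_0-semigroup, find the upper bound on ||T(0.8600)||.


||T(0.8600)|| <= 6 * exp(0.8200 * 0.8600)
= 6 * exp(0.7052)
= 6 * 2.0243
= 12.1455

12.1455


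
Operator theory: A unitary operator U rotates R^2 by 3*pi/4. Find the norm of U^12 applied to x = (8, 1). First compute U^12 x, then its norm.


U is a rotation by theta = 3*pi/4
U^12 = rotation by 12*theta = 36*pi/4 = 4*pi/4 (mod 2*pi)
cos(4*pi/4) = -1.0000, sin(4*pi/4) = 0.0000
U^12 x = (-1.0000 * 8 - 0.0000 * 1, 0.0000 * 8 + -1.0000 * 1)
= (-8.0000, -1.0000)
||U^12 x|| = sqrt((-8.0000)^2 + (-1.0000)^2) = sqrt(65.0000) = 8.0623

8.0623


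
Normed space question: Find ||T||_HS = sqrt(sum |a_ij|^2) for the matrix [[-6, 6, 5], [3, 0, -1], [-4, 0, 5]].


The Hilbert-Schmidt norm is sqrt(sum of squares of all entries).
Sum of squares = (-6)^2 + 6^2 + 5^2 + 3^2 + 0^2 + (-1)^2 + (-4)^2 + 0^2 + 5^2
= 36 + 36 + 25 + 9 + 0 + 1 + 16 + 0 + 25 = 148
||T||_HS = sqrt(148) = 12.1655

12.1655


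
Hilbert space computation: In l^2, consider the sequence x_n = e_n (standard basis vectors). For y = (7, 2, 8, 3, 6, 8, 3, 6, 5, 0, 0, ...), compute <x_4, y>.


x_4 = e_4 is the standard basis vector with 1 in position 4.
<x_4, y> = y_4 = 3
As n -> infinity, <x_n, y> -> 0, confirming weak convergence of (x_n) to 0.

3


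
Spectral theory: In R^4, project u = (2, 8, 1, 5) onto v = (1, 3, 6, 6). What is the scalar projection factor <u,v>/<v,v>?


Computing <u,v> = 2*1 + 8*3 + 1*6 + 5*6 = 62
Computing <v,v> = 1^2 + 3^2 + 6^2 + 6^2 = 82
Projection coefficient = 62/82 = 0.7561

0.7561


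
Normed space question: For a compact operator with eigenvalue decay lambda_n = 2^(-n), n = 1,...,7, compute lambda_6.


The eigenvalue formula gives lambda_6 = 1/2^6
= 1/64
= 0.0156

0.0156


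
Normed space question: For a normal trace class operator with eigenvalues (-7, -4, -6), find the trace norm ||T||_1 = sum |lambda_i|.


For a normal operator, singular values equal |eigenvalues|.
Trace norm = sum |lambda_i| = 7 + 4 + 6
= 17

17


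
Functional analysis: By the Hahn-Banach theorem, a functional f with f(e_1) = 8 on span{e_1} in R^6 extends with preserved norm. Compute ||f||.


The norm of f is given by ||f|| = sup_{||x||=1} |f(x)|.
On span{e_1}, ||e_1|| = 1, so ||f|| = |f(e_1)| / ||e_1||
= |8| / 1 = 8.0000

8.0000


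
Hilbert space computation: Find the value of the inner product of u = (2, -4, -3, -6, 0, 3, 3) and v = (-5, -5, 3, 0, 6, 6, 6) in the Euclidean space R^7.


Computing the standard inner product <u, v> = sum u_i * v_i
= 2*-5 + -4*-5 + -3*3 + -6*0 + 0*6 + 3*6 + 3*6
= -10 + 20 + -9 + 0 + 0 + 18 + 18
= 37

37


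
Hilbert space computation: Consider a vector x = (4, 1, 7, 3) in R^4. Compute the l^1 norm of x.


The l^1 norm equals the sum of absolute values of all components.
||x||_1 = 4 + 1 + 7 + 3
= 15

15.0000


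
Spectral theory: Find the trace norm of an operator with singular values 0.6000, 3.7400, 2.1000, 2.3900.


The nuclear norm is the sum of all singular values.
||T||_1 = 0.6000 + 3.7400 + 2.1000 + 2.3900
= 8.8300

8.8300


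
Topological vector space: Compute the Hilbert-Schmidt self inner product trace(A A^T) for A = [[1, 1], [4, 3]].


trace(A * A^T) = sum of squares of all entries
= 1^2 + 1^2 + 4^2 + 3^2
= 1 + 1 + 16 + 9
= 27

27


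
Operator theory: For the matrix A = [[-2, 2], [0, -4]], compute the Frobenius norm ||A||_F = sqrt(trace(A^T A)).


||A||_F^2 = sum a_ij^2
= (-2)^2 + 2^2 + 0^2 + (-4)^2
= 4 + 4 + 0 + 16 = 24
||A||_F = sqrt(24) = 4.8990

4.8990


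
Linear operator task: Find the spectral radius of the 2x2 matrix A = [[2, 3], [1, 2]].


For a 2x2 matrix, eigenvalues satisfy lambda^2 - (trace)*lambda + det = 0
trace = 2 + 2 = 4
det = 2*2 - 3*1 = 1
discriminant = 4^2 - 4*(1) = 12
spectral radius = max |eigenvalue| = 3.7321

3.7321


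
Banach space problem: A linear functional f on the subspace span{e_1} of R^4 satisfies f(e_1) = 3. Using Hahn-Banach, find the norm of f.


The norm of f is given by ||f|| = sup_{||x||=1} |f(x)|.
On span{e_1}, ||e_1|| = 1, so ||f|| = |f(e_1)| / ||e_1||
= |3| / 1 = 3.0000

3.0000


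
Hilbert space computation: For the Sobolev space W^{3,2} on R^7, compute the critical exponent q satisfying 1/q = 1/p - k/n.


Using the Sobolev embedding formula: 1/q = 1/p - k/n
1/q = 1/2 - 3/7 = 1/14
q = 1/(1/14) = 14

14.0000


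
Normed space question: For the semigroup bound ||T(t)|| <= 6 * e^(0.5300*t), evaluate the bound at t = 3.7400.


||T(3.7400)|| <= 6 * exp(0.5300 * 3.7400)
= 6 * exp(1.9822)
= 6 * 7.2587
= 43.5522

43.5522


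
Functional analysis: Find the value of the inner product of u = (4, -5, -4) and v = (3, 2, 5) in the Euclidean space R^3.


Computing the standard inner product <u, v> = sum u_i * v_i
= 4*3 + -5*2 + -4*5
= 12 + -10 + -20
= -18

-18


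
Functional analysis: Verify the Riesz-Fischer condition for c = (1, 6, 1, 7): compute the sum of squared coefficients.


sum |c_n|^2 = 1^2 + 6^2 + 1^2 + 7^2
= 1 + 36 + 1 + 49
= 87

87


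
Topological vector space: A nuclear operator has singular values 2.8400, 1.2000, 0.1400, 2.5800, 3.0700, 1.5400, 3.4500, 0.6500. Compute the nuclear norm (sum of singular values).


The nuclear norm is the sum of all singular values.
||T||_1 = 2.8400 + 1.2000 + 0.1400 + 2.5800 + 3.0700 + 1.5400 + 3.4500 + 0.6500
= 15.4700

15.4700


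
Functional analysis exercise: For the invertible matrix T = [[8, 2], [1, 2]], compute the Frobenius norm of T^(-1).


det(T) = 8*2 - 2*1 = 14
T^(-1) = (1/14) * [[2, -2], [-1, 8]] = [[0.1429, -0.1429], [-0.0714, 0.5714]]
||T^(-1)||_F^2 = 0.1429^2 + (-0.1429)^2 + (-0.0714)^2 + 0.5714^2 = 0.3724
||T^(-1)||_F = sqrt(0.3724) = 0.6103

0.6103


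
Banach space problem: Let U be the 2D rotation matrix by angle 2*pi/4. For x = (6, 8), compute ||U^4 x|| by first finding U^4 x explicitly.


U is a rotation by theta = 2*pi/4
U^4 = rotation by 4*theta = 8*pi/4 = 0*pi/4 (mod 2*pi)
cos(0*pi/4) = 1.0000, sin(0*pi/4) = 0.0000
U^4 x = (1.0000 * 6 - 0.0000 * 8, 0.0000 * 6 + 1.0000 * 8)
= (6.0000, 8.0000)
||U^4 x|| = sqrt(6.0000^2 + 8.0000^2) = sqrt(100.0000) = 10.0000

10.0000


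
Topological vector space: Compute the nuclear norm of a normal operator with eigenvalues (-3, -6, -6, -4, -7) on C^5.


For a normal operator, singular values equal |eigenvalues|.
Trace norm = sum |lambda_i| = 3 + 6 + 6 + 4 + 7
= 26

26


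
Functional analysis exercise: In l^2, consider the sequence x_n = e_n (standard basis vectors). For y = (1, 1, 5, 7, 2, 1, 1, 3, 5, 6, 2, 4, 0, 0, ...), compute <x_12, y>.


x_12 = e_12 is the standard basis vector with 1 in position 12.
<x_12, y> = y_12 = 4
As n -> infinity, <x_n, y> -> 0, confirming weak convergence of (x_n) to 0.

4


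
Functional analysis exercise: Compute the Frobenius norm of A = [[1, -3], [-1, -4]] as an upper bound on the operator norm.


||A||_F^2 = sum a_ij^2
= 1^2 + (-3)^2 + (-1)^2 + (-4)^2
= 1 + 9 + 1 + 16 = 27
||A||_F = sqrt(27) = 5.1962

5.1962


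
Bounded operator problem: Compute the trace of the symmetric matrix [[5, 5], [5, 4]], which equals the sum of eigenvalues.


For a self-adjoint (symmetric) matrix, the eigenvalues are real.
The sum of eigenvalues equals the trace of the matrix.
trace = 5 + 4 = 9

9


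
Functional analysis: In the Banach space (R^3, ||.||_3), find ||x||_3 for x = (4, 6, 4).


The l^3 norm = (sum |x_i|^3)^(1/3)
Sum of 3th powers = 64 + 216 + 64 = 344
||x||_3 = (344)^(1/3) = 7.0068

7.0068


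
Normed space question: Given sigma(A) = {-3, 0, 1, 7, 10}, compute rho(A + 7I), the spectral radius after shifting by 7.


Spectrum of A + 7I = {4, 7, 8, 14, 17}
Spectral radius = max |lambda| over the shifted spectrum
= max(4, 7, 8, 14, 17) = 17

17


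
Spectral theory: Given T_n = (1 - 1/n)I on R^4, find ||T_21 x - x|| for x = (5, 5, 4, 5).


T_21 x - x = (1 - 1/21)x - x = -x/21
||x|| = sqrt(91) = 9.5394
||T_21 x - x|| = ||x||/21 = 9.5394/21 = 0.4543

0.4543


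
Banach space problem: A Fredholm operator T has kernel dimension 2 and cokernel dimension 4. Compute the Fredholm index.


The Fredholm index is defined as ind(T) = dim(ker T) - dim(coker T)
= 2 - 4
= -2

-2


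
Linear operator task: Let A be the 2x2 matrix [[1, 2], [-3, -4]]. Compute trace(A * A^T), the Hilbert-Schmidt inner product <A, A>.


trace(A * A^T) = sum of squares of all entries
= 1^2 + 2^2 + (-3)^2 + (-4)^2
= 1 + 4 + 9 + 16
= 30

30


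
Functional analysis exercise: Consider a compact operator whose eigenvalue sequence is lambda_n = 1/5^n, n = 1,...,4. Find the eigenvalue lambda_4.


The eigenvalue formula gives lambda_4 = 1/5^4
= 1/625
= 0.0016

0.0016


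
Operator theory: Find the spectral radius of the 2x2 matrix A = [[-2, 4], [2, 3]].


For a 2x2 matrix, eigenvalues satisfy lambda^2 - (trace)*lambda + det = 0
trace = -2 + 3 = 1
det = -2*3 - 4*2 = -14
discriminant = 1^2 - 4*(-14) = 57
spectral radius = max |eigenvalue| = 4.2749

4.2749


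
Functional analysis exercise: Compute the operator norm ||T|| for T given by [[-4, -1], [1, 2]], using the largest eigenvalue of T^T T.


A^T A = [[17, 6], [6, 5]]
trace(A^T A) = 22, det(A^T A) = 49
discriminant = 22^2 - 4*49 = 288
Largest eigenvalue of A^T A = (trace + sqrt(disc))/2 = 19.4853
||T|| = sqrt(19.4853) = 4.4142

4.4142


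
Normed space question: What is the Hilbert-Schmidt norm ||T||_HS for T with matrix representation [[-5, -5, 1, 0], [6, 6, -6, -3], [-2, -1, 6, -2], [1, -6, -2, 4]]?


The Hilbert-Schmidt norm is sqrt(sum of squares of all entries).
Sum of squares = (-5)^2 + (-5)^2 + 1^2 + 0^2 + 6^2 + 6^2 + (-6)^2 + (-3)^2 + (-2)^2 + (-1)^2 + 6^2 + (-2)^2 + 1^2 + (-6)^2 + (-2)^2 + 4^2
= 25 + 25 + 1 + 0 + 36 + 36 + 36 + 9 + 4 + 1 + 36 + 4 + 1 + 36 + 4 + 16 = 270
||T||_HS = sqrt(270) = 16.4317

16.4317


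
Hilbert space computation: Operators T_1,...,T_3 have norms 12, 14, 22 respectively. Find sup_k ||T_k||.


By the Uniform Boundedness Principle, the supremum of norms is finite.
sup_k ||T_k|| = max(12, 14, 22) = 22

22


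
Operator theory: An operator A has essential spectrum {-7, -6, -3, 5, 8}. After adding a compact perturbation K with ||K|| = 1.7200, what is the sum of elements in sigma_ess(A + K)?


By Weyl's theorem, the essential spectrum is invariant under compact perturbations.
sigma_ess(A + K) = sigma_ess(A) = {-7, -6, -3, 5, 8}
Sum = -7 + -6 + -3 + 5 + 8 = -3

-3


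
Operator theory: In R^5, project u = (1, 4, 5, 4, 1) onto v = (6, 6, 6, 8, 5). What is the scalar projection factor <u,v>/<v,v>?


Computing <u,v> = 1*6 + 4*6 + 5*6 + 4*8 + 1*5 = 97
Computing <v,v> = 6^2 + 6^2 + 6^2 + 8^2 + 5^2 = 197
Projection coefficient = 97/197 = 0.4924

0.4924


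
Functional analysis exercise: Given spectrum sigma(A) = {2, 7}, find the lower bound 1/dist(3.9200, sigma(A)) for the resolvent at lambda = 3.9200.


dist(3.9200, {2, 7}) = min(|3.9200 - 2|, |3.9200 - 7|)
= min(1.9200, 3.0800) = 1.9200
Resolvent bound = 1/1.9200 = 0.5208

0.5208


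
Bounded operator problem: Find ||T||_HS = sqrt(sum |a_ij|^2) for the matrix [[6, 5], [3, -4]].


The Hilbert-Schmidt norm is sqrt(sum of squares of all entries).
Sum of squares = 6^2 + 5^2 + 3^2 + (-4)^2
= 36 + 25 + 9 + 16 = 86
||T||_HS = sqrt(86) = 9.2736

9.2736


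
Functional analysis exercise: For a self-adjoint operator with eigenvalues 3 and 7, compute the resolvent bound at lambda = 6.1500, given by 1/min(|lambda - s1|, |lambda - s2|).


dist(6.1500, {3, 7}) = min(|6.1500 - 3|, |6.1500 - 7|)
= min(3.1500, 0.8500) = 0.8500
Resolvent bound = 1/0.8500 = 1.1765

1.1765


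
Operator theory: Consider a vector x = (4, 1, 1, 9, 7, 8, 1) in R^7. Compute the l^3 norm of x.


The l^3 norm = (sum |x_i|^3)^(1/3)
Sum of 3th powers = 64 + 1 + 1 + 729 + 343 + 512 + 1 = 1651
||x||_3 = (1651)^(1/3) = 11.8190

11.8190


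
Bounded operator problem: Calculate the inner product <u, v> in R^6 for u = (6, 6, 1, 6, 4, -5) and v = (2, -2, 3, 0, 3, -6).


Computing the standard inner product <u, v> = sum u_i * v_i
= 6*2 + 6*-2 + 1*3 + 6*0 + 4*3 + -5*-6
= 12 + -12 + 3 + 0 + 12 + 30
= 45

45


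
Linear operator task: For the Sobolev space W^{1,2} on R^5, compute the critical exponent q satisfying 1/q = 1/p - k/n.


Using the Sobolev embedding formula: 1/q = 1/p - k/n
1/q = 1/2 - 1/5 = 3/10
q = 1/(3/10) = 10/3 = 3.3333

3.3333


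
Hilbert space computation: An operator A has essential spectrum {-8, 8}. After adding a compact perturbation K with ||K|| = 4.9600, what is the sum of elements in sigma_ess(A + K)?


By Weyl's theorem, the essential spectrum is invariant under compact perturbations.
sigma_ess(A + K) = sigma_ess(A) = {-8, 8}
Sum = -8 + 8 = 0

0


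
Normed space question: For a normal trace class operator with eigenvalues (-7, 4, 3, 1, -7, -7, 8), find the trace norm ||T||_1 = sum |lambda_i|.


For a normal operator, singular values equal |eigenvalues|.
Trace norm = sum |lambda_i| = 7 + 4 + 3 + 1 + 7 + 7 + 8
= 37

37


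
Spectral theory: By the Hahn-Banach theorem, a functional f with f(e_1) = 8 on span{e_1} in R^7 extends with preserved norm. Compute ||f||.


The norm of f is given by ||f|| = sup_{||x||=1} |f(x)|.
On span{e_1}, ||e_1|| = 1, so ||f|| = |f(e_1)| / ||e_1||
= |8| / 1 = 8.0000

8.0000


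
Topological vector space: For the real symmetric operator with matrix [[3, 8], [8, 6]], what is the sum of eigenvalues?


For a self-adjoint (symmetric) matrix, the eigenvalues are real.
The sum of eigenvalues equals the trace of the matrix.
trace = 3 + 6 = 9

9


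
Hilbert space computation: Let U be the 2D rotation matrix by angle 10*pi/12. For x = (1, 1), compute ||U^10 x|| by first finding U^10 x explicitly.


U is a rotation by theta = 10*pi/12
U^10 = rotation by 10*theta = 100*pi/12 = 4*pi/12 (mod 2*pi)
cos(4*pi/12) = 0.5000, sin(4*pi/12) = 0.8660
U^10 x = (0.5000 * 1 - 0.8660 * 1, 0.8660 * 1 + 0.5000 * 1)
= (-0.3660, 1.3660)
||U^10 x|| = sqrt((-0.3660)^2 + 1.3660^2) = sqrt(2.0000) = 1.4142

1.4142


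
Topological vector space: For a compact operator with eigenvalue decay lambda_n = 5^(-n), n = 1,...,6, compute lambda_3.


The eigenvalue formula gives lambda_3 = 1/5^3
= 1/125
= 0.0080

0.0080


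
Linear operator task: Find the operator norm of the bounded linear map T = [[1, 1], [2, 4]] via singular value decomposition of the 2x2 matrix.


A^T A = [[5, 9], [9, 17]]
trace(A^T A) = 22, det(A^T A) = 4
discriminant = 22^2 - 4*4 = 468
Largest eigenvalue of A^T A = (trace + sqrt(disc))/2 = 21.8167
||T|| = sqrt(21.8167) = 4.6708

4.6708


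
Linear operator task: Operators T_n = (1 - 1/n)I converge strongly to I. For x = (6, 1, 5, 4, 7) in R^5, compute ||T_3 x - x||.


T_3 x - x = (1 - 1/3)x - x = -x/3
||x|| = sqrt(127) = 11.2694
||T_3 x - x|| = ||x||/3 = 11.2694/3 = 3.7565

3.7565


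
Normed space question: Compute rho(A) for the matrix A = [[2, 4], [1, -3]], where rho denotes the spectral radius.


For a 2x2 matrix, eigenvalues satisfy lambda^2 - (trace)*lambda + det = 0
trace = 2 + -3 = -1
det = 2*-3 - 4*1 = -10
discriminant = (-1)^2 - 4*(-10) = 41
spectral radius = max |eigenvalue| = 3.7016

3.7016


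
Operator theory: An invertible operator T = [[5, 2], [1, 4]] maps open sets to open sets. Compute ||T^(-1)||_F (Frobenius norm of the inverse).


det(T) = 5*4 - 2*1 = 18
T^(-1) = (1/18) * [[4, -2], [-1, 5]] = [[0.2222, -0.1111], [-0.0556, 0.2778]]
||T^(-1)||_F^2 = 0.2222^2 + (-0.1111)^2 + (-0.0556)^2 + 0.2778^2 = 0.1420
||T^(-1)||_F = sqrt(0.1420) = 0.3768

0.3768


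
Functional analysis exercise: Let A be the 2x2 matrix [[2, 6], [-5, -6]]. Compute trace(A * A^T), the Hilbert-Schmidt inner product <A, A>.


trace(A * A^T) = sum of squares of all entries
= 2^2 + 6^2 + (-5)^2 + (-6)^2
= 4 + 36 + 25 + 36
= 101

101


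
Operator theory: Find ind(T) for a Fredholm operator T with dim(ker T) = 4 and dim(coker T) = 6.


The Fredholm index is defined as ind(T) = dim(ker T) - dim(coker T)
= 4 - 6
= -2

-2


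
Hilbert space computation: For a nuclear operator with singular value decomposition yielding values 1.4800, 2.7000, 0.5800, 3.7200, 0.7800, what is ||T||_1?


The nuclear norm is the sum of all singular values.
||T||_1 = 1.4800 + 2.7000 + 0.5800 + 3.7200 + 0.7800
= 9.2600

9.2600


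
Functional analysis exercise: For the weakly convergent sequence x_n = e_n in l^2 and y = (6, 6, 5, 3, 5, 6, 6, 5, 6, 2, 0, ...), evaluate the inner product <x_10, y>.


x_10 = e_10 is the standard basis vector with 1 in position 10.
<x_10, y> = y_10 = 2
As n -> infinity, <x_n, y> -> 0, confirming weak convergence of (x_n) to 0.

2


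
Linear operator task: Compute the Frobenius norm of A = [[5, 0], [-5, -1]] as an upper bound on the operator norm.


||A||_F^2 = sum a_ij^2
= 5^2 + 0^2 + (-5)^2 + (-1)^2
= 25 + 0 + 25 + 1 = 51
||A||_F = sqrt(51) = 7.1414

7.1414


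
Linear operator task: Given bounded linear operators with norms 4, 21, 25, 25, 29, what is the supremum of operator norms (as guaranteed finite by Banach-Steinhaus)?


By the Uniform Boundedness Principle, the supremum of norms is finite.
sup_k ||T_k|| = max(4, 21, 25, 25, 29) = 29

29


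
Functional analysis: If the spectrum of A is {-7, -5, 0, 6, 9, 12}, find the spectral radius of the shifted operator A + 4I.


Spectrum of A + 4I = {-3, -1, 4, 10, 13, 16}
Spectral radius = max |lambda| over the shifted spectrum
= max(3, 1, 4, 10, 13, 16) = 16

16


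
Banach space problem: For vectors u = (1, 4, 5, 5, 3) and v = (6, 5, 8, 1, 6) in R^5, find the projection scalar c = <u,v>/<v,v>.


Computing <u,v> = 1*6 + 4*5 + 5*8 + 5*1 + 3*6 = 89
Computing <v,v> = 6^2 + 5^2 + 8^2 + 1^2 + 6^2 = 162
Projection coefficient = 89/162 = 0.5494

0.5494


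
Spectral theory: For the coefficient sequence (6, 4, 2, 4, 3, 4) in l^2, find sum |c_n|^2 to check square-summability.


sum |c_n|^2 = 6^2 + 4^2 + 2^2 + 4^2 + 3^2 + 4^2
= 36 + 16 + 4 + 16 + 9 + 16
= 97

97


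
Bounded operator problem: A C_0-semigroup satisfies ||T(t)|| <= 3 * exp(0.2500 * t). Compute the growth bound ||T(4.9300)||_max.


||T(4.9300)|| <= 3 * exp(0.2500 * 4.9300)
= 3 * exp(1.2325)
= 3 * 3.4298
= 10.2894

10.2894


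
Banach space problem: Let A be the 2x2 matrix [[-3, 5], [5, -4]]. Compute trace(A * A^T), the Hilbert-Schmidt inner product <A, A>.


trace(A * A^T) = sum of squares of all entries
= (-3)^2 + 5^2 + 5^2 + (-4)^2
= 9 + 25 + 25 + 16
= 75

75


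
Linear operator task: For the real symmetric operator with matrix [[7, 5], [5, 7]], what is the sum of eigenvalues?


For a self-adjoint (symmetric) matrix, the eigenvalues are real.
The sum of eigenvalues equals the trace of the matrix.
trace = 7 + 7 = 14

14


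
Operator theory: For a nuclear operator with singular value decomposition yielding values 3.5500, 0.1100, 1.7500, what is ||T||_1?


The nuclear norm is the sum of all singular values.
||T||_1 = 3.5500 + 0.1100 + 1.7500
= 5.4100

5.4100


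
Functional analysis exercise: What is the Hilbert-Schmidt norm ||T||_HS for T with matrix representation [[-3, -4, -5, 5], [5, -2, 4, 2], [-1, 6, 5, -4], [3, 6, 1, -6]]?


The Hilbert-Schmidt norm is sqrt(sum of squares of all entries).
Sum of squares = (-3)^2 + (-4)^2 + (-5)^2 + 5^2 + 5^2 + (-2)^2 + 4^2 + 2^2 + (-1)^2 + 6^2 + 5^2 + (-4)^2 + 3^2 + 6^2 + 1^2 + (-6)^2
= 9 + 16 + 25 + 25 + 25 + 4 + 16 + 4 + 1 + 36 + 25 + 16 + 9 + 36 + 1 + 36 = 284
||T||_HS = sqrt(284) = 16.8523

16.8523


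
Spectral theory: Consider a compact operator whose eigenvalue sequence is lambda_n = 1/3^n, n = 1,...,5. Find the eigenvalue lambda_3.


The eigenvalue formula gives lambda_3 = 1/3^3
= 1/27
= 0.0370

0.0370


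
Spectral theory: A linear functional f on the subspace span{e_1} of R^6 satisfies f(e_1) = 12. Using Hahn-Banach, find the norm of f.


The norm of f is given by ||f|| = sup_{||x||=1} |f(x)|.
On span{e_1}, ||e_1|| = 1, so ||f|| = |f(e_1)| / ||e_1||
= |12| / 1 = 12.0000

12.0000


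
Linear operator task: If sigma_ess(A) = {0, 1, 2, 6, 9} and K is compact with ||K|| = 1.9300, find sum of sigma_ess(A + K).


By Weyl's theorem, the essential spectrum is invariant under compact perturbations.
sigma_ess(A + K) = sigma_ess(A) = {0, 1, 2, 6, 9}
Sum = 0 + 1 + 2 + 6 + 9 = 18

18


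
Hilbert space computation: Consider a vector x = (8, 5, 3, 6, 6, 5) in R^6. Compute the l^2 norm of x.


The l^2 norm = (sum |x_i|^2)^(1/2)
Sum of 2th powers = 64 + 25 + 9 + 36 + 36 + 25 = 195
||x||_2 = (195)^(1/2) = 13.9642

13.9642


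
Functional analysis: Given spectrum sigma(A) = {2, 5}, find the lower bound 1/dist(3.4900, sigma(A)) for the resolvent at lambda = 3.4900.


dist(3.4900, {2, 5}) = min(|3.4900 - 2|, |3.4900 - 5|)
= min(1.4900, 1.5100) = 1.4900
Resolvent bound = 1/1.4900 = 0.6711

0.6711


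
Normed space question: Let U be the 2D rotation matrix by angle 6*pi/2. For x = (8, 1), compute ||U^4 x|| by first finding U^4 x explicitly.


U is a rotation by theta = 6*pi/2
U^4 = rotation by 4*theta = 24*pi/2 = 0*pi/2 (mod 2*pi)
cos(0*pi/2) = 1.0000, sin(0*pi/2) = 0.0000
U^4 x = (1.0000 * 8 - 0.0000 * 1, 0.0000 * 8 + 1.0000 * 1)
= (8.0000, 1.0000)
||U^4 x|| = sqrt(8.0000^2 + 1.0000^2) = sqrt(65.0000) = 8.0623

8.0623


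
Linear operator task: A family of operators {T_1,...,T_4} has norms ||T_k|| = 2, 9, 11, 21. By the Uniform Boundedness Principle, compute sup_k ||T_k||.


By the Uniform Boundedness Principle, the supremum of norms is finite.
sup_k ||T_k|| = max(2, 9, 11, 21) = 21

21


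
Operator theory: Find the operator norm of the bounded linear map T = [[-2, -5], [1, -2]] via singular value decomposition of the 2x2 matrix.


A^T A = [[5, 8], [8, 29]]
trace(A^T A) = 34, det(A^T A) = 81
discriminant = 34^2 - 4*81 = 832
Largest eigenvalue of A^T A = (trace + sqrt(disc))/2 = 31.4222
||T|| = sqrt(31.4222) = 5.6056

5.6056


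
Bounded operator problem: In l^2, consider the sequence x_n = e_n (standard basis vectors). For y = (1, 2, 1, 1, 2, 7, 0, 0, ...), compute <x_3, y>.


x_3 = e_3 is the standard basis vector with 1 in position 3.
<x_3, y> = y_3 = 1
As n -> infinity, <x_n, y> -> 0, confirming weak convergence of (x_n) to 0.

1


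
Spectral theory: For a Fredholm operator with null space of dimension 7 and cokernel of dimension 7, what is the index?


The Fredholm index is defined as ind(T) = dim(ker T) - dim(coker T)
= 7 - 7
= 0

0


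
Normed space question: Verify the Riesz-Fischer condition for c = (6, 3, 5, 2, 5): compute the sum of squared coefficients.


sum |c_n|^2 = 6^2 + 3^2 + 5^2 + 2^2 + 5^2
= 36 + 9 + 25 + 4 + 25
= 99

99


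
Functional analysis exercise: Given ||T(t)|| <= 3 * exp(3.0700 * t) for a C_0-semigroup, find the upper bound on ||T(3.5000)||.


||T(3.5000)|| <= 3 * exp(3.0700 * 3.5000)
= 3 * exp(10.7450)
= 3 * 46397.4602
= 139192.3806

139192.3806


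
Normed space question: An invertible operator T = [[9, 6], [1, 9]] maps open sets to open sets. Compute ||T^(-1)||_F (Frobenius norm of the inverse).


det(T) = 9*9 - 6*1 = 75
T^(-1) = (1/75) * [[9, -6], [-1, 9]] = [[0.1200, -0.0800], [-0.0133, 0.1200]]
||T^(-1)||_F^2 = 0.1200^2 + (-0.0800)^2 + (-0.0133)^2 + 0.1200^2 = 0.0354
||T^(-1)||_F = sqrt(0.0354) = 0.1881

0.1881


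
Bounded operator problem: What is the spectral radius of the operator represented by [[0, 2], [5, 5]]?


For a 2x2 matrix, eigenvalues satisfy lambda^2 - (trace)*lambda + det = 0
trace = 0 + 5 = 5
det = 0*5 - 2*5 = -10
discriminant = 5^2 - 4*(-10) = 65
spectral radius = max |eigenvalue| = 6.5311

6.5311


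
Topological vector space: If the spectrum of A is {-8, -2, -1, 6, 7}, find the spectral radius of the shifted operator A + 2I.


Spectrum of A + 2I = {-6, 0, 1, 8, 9}
Spectral radius = max |lambda| over the shifted spectrum
= max(6, 0, 1, 8, 9) = 9

9


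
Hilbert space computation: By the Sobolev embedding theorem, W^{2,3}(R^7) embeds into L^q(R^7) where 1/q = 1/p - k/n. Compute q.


Using the Sobolev embedding formula: 1/q = 1/p - k/n
1/q = 1/3 - 2/7 = 1/21
q = 1/(1/21) = 21

21.0000


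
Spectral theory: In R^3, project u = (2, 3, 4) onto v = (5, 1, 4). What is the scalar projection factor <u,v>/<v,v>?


Computing <u,v> = 2*5 + 3*1 + 4*4 = 29
Computing <v,v> = 5^2 + 1^2 + 4^2 = 42
Projection coefficient = 29/42 = 0.6905

0.6905


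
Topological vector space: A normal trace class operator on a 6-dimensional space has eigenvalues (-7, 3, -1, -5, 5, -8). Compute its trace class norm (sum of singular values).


For a normal operator, singular values equal |eigenvalues|.
Trace norm = sum |lambda_i| = 7 + 3 + 1 + 5 + 5 + 8
= 29

29


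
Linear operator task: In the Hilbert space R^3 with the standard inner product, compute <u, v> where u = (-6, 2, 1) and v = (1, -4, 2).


Computing the standard inner product <u, v> = sum u_i * v_i
= -6*1 + 2*-4 + 1*2
= -6 + -8 + 2
= -12

-12


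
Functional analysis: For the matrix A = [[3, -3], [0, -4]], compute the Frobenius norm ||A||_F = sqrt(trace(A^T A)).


||A||_F^2 = sum a_ij^2
= 3^2 + (-3)^2 + 0^2 + (-4)^2
= 9 + 9 + 0 + 16 = 34
||A||_F = sqrt(34) = 5.8310

5.8310


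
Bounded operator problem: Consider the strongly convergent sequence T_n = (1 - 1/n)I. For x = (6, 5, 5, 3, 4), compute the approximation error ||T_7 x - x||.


T_7 x - x = (1 - 1/7)x - x = -x/7
||x|| = sqrt(111) = 10.5357
||T_7 x - x|| = ||x||/7 = 10.5357/7 = 1.5051

1.5051


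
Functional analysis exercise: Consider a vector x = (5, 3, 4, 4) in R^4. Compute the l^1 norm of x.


The l^1 norm equals the sum of absolute values of all components.
||x||_1 = 5 + 3 + 4 + 4
= 16

16.0000


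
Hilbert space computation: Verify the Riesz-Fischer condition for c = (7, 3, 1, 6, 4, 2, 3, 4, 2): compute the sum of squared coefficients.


sum |c_n|^2 = 7^2 + 3^2 + 1^2 + 6^2 + 4^2 + 2^2 + 3^2 + 4^2 + 2^2
= 49 + 9 + 1 + 36 + 16 + 4 + 9 + 16 + 4
= 144

144


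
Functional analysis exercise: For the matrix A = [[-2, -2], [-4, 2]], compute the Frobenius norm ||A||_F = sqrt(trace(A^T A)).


||A||_F^2 = sum a_ij^2
= (-2)^2 + (-2)^2 + (-4)^2 + 2^2
= 4 + 4 + 16 + 4 = 28
||A||_F = sqrt(28) = 5.2915

5.2915


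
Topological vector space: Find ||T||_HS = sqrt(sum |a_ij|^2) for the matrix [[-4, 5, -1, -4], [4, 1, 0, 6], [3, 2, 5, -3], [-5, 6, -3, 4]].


The Hilbert-Schmidt norm is sqrt(sum of squares of all entries).
Sum of squares = (-4)^2 + 5^2 + (-1)^2 + (-4)^2 + 4^2 + 1^2 + 0^2 + 6^2 + 3^2 + 2^2 + 5^2 + (-3)^2 + (-5)^2 + 6^2 + (-3)^2 + 4^2
= 16 + 25 + 1 + 16 + 16 + 1 + 0 + 36 + 9 + 4 + 25 + 9 + 25 + 36 + 9 + 16 = 244
||T||_HS = sqrt(244) = 15.6205

15.6205


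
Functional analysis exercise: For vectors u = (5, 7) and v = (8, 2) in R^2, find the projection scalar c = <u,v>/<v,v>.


Computing <u,v> = 5*8 + 7*2 = 54
Computing <v,v> = 8^2 + 2^2 = 68
Projection coefficient = 54/68 = 0.7941

0.7941


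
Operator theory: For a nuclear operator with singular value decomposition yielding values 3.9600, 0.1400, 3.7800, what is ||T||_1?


The nuclear norm is the sum of all singular values.
||T||_1 = 3.9600 + 0.1400 + 3.7800
= 7.8800

7.8800


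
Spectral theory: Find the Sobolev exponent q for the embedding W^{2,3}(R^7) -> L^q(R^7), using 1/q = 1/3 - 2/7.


Using the Sobolev embedding formula: 1/q = 1/p - k/n
1/q = 1/3 - 2/7 = 1/21
q = 1/(1/21) = 21

21.0000


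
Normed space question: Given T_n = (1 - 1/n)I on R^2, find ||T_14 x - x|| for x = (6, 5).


T_14 x - x = (1 - 1/14)x - x = -x/14
||x|| = sqrt(61) = 7.8102
||T_14 x - x|| = ||x||/14 = 7.8102/14 = 0.5579

0.5579


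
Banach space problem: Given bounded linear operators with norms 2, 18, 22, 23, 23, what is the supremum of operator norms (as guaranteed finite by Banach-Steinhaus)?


By the Uniform Boundedness Principle, the supremum of norms is finite.
sup_k ||T_k|| = max(2, 18, 22, 23, 23) = 23

23


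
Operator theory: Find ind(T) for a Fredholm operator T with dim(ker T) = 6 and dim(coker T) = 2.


The Fredholm index is defined as ind(T) = dim(ker T) - dim(coker T)
= 6 - 2
= 4

4


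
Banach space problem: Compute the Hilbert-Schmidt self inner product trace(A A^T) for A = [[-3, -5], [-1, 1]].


trace(A * A^T) = sum of squares of all entries
= (-3)^2 + (-5)^2 + (-1)^2 + 1^2
= 9 + 25 + 1 + 1
= 36

36


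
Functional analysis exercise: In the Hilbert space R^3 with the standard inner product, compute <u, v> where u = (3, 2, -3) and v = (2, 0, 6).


Computing the standard inner product <u, v> = sum u_i * v_i
= 3*2 + 2*0 + -3*6
= 6 + 0 + -18
= -12

-12


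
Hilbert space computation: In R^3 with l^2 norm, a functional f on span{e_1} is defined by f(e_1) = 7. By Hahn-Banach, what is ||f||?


The norm of f is given by ||f|| = sup_{||x||=1} |f(x)|.
On span{e_1}, ||e_1|| = 1, so ||f|| = |f(e_1)| / ||e_1||
= |7| / 1 = 7.0000

7.0000


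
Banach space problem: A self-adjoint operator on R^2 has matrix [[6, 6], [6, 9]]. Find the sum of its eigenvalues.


For a self-adjoint (symmetric) matrix, the eigenvalues are real.
The sum of eigenvalues equals the trace of the matrix.
trace = 6 + 9 = 15

15


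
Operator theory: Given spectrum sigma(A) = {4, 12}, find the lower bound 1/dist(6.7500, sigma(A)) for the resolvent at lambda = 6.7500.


dist(6.7500, {4, 12}) = min(|6.7500 - 4|, |6.7500 - 12|)
= min(2.7500, 5.2500) = 2.7500
Resolvent bound = 1/2.7500 = 0.3636

0.3636


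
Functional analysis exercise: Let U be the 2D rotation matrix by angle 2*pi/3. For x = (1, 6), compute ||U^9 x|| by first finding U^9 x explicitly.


U is a rotation by theta = 2*pi/3
U^9 = rotation by 9*theta = 18*pi/3 = 0*pi/3 (mod 2*pi)
cos(0*pi/3) = 1.0000, sin(0*pi/3) = 0.0000
U^9 x = (1.0000 * 1 - 0.0000 * 6, 0.0000 * 1 + 1.0000 * 6)
= (1.0000, 6.0000)
||U^9 x|| = sqrt(1.0000^2 + 6.0000^2) = sqrt(37.0000) = 6.0828

6.0828


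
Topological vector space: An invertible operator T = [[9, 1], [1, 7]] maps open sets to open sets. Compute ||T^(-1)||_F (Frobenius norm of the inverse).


det(T) = 9*7 - 1*1 = 62
T^(-1) = (1/62) * [[7, -1], [-1, 9]] = [[0.1129, -0.0161], [-0.0161, 0.1452]]
||T^(-1)||_F^2 = 0.1129^2 + (-0.0161)^2 + (-0.0161)^2 + 0.1452^2 = 0.0343
||T^(-1)||_F = sqrt(0.0343) = 0.1853

0.1853


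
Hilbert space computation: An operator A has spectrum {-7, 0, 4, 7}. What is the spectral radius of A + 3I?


Spectrum of A + 3I = {-4, 3, 7, 10}
Spectral radius = max |lambda| over the shifted spectrum
= max(4, 3, 7, 10) = 10

10


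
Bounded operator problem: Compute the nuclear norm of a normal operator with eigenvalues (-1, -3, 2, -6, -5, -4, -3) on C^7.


For a normal operator, singular values equal |eigenvalues|.
Trace norm = sum |lambda_i| = 1 + 3 + 2 + 6 + 5 + 4 + 3
= 24

24


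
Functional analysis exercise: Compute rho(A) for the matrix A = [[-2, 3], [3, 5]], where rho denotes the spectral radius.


For a 2x2 matrix, eigenvalues satisfy lambda^2 - (trace)*lambda + det = 0
trace = -2 + 5 = 3
det = -2*5 - 3*3 = -19
discriminant = 3^2 - 4*(-19) = 85
spectral radius = max |eigenvalue| = 6.1098

6.1098


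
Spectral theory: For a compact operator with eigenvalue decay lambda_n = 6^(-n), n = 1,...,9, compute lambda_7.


The eigenvalue formula gives lambda_7 = 1/6^7
= 1/279936
= 3.5722e-06

3.5722e-06


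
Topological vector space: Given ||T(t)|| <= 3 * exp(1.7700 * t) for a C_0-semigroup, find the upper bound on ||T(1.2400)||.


||T(1.2400)|| <= 3 * exp(1.7700 * 1.2400)
= 3 * exp(2.1948)
= 3 * 8.9782
= 26.9346

26.9346


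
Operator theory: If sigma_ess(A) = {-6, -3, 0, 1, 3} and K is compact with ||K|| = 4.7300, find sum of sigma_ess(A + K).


By Weyl's theorem, the essential spectrum is invariant under compact perturbations.
sigma_ess(A + K) = sigma_ess(A) = {-6, -3, 0, 1, 3}
Sum = -6 + -3 + 0 + 1 + 3 = -5

-5


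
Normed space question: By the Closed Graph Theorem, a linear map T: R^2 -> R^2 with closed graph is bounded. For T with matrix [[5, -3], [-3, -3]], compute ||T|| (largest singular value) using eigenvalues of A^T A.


A^T A = [[34, -6], [-6, 18]]
trace(A^T A) = 52, det(A^T A) = 576
discriminant = 52^2 - 4*576 = 400
Largest eigenvalue of A^T A = (trace + sqrt(disc))/2 = 36.0000
||T|| = sqrt(36.0000) = 6.0000

6.0000


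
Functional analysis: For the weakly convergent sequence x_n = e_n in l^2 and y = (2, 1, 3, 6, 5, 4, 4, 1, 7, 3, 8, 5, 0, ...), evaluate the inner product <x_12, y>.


x_12 = e_12 is the standard basis vector with 1 in position 12.
<x_12, y> = y_12 = 5
As n -> infinity, <x_n, y> -> 0, confirming weak convergence of (x_n) to 0.

5


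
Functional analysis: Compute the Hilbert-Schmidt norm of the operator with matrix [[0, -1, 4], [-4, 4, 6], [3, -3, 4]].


The Hilbert-Schmidt norm is sqrt(sum of squares of all entries).
Sum of squares = 0^2 + (-1)^2 + 4^2 + (-4)^2 + 4^2 + 6^2 + 3^2 + (-3)^2 + 4^2
= 0 + 1 + 16 + 16 + 16 + 36 + 9 + 9 + 16 = 119
||T||_HS = sqrt(119) = 10.9087

10.9087


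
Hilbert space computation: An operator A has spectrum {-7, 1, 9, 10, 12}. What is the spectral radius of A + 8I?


Spectrum of A + 8I = {1, 9, 17, 18, 20}
Spectral radius = max |lambda| over the shifted spectrum
= max(1, 9, 17, 18, 20) = 20

20


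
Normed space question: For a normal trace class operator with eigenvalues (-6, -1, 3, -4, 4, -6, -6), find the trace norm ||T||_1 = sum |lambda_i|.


For a normal operator, singular values equal |eigenvalues|.
Trace norm = sum |lambda_i| = 6 + 1 + 3 + 4 + 4 + 6 + 6
= 30

30


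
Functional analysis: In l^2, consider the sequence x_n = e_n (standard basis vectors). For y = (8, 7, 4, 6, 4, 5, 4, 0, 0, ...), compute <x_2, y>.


x_2 = e_2 is the standard basis vector with 1 in position 2.
<x_2, y> = y_2 = 7
As n -> infinity, <x_n, y> -> 0, confirming weak convergence of (x_n) to 0.

7


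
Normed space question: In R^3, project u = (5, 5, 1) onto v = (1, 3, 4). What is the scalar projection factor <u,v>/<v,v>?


Computing <u,v> = 5*1 + 5*3 + 1*4 = 24
Computing <v,v> = 1^2 + 3^2 + 4^2 = 26
Projection coefficient = 24/26 = 0.9231

0.9231


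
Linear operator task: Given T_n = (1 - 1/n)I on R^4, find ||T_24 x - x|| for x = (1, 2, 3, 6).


T_24 x - x = (1 - 1/24)x - x = -x/24
||x|| = sqrt(50) = 7.0711
||T_24 x - x|| = ||x||/24 = 7.0711/24 = 0.2946

0.2946


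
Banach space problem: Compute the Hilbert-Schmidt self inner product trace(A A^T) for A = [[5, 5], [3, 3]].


trace(A * A^T) = sum of squares of all entries
= 5^2 + 5^2 + 3^2 + 3^2
= 25 + 25 + 9 + 9
= 68

68


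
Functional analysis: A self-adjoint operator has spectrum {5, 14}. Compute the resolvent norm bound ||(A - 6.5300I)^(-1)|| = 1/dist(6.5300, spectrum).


dist(6.5300, {5, 14}) = min(|6.5300 - 5|, |6.5300 - 14|)
= min(1.5300, 7.4700) = 1.5300
Resolvent bound = 1/1.5300 = 0.6536

0.6536


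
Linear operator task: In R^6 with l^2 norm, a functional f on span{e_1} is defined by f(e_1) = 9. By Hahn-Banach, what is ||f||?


The norm of f is given by ||f|| = sup_{||x||=1} |f(x)|.
On span{e_1}, ||e_1|| = 1, so ||f|| = |f(e_1)| / ||e_1||
= |9| / 1 = 9.0000

9.0000


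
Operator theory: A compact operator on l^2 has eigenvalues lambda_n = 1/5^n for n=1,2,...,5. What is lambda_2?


The eigenvalue formula gives lambda_2 = 1/5^2
= 1/25
= 0.0400

0.0400


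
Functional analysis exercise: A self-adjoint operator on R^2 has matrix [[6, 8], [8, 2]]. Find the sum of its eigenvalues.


For a self-adjoint (symmetric) matrix, the eigenvalues are real.
The sum of eigenvalues equals the trace of the matrix.
trace = 6 + 2 = 8

8


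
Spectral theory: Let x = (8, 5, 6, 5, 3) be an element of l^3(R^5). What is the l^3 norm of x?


The l^3 norm = (sum |x_i|^3)^(1/3)
Sum of 3th powers = 512 + 125 + 216 + 125 + 27 = 1005
||x||_3 = (1005)^(1/3) = 10.0166

10.0166


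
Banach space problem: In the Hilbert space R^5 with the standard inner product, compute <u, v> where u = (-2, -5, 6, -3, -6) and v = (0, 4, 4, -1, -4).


Computing the standard inner product <u, v> = sum u_i * v_i
= -2*0 + -5*4 + 6*4 + -3*-1 + -6*-4
= 0 + -20 + 24 + 3 + 24
= 31

31


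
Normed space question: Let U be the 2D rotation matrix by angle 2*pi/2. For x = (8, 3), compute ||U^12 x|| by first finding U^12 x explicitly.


U is a rotation by theta = 2*pi/2
U^12 = rotation by 12*theta = 24*pi/2 = 0*pi/2 (mod 2*pi)
cos(0*pi/2) = 1.0000, sin(0*pi/2) = 0.0000
U^12 x = (1.0000 * 8 - 0.0000 * 3, 0.0000 * 8 + 1.0000 * 3)
= (8.0000, 3.0000)
||U^12 x|| = sqrt(8.0000^2 + 3.0000^2) = sqrt(73.0000) = 8.5440

8.5440


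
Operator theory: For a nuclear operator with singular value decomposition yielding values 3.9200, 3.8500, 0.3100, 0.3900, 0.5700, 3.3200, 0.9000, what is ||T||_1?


The nuclear norm is the sum of all singular values.
||T||_1 = 3.9200 + 3.8500 + 0.3100 + 0.3900 + 0.5700 + 3.3200 + 0.9000
= 13.2600

13.2600
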